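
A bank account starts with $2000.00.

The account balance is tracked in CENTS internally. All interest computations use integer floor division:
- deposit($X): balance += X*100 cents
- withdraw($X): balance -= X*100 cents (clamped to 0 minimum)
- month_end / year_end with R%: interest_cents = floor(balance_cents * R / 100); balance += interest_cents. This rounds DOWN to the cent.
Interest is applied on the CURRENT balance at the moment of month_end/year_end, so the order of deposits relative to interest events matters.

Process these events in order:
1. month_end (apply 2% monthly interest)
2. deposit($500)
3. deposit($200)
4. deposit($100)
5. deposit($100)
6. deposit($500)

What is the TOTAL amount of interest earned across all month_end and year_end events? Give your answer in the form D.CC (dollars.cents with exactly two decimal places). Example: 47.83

After 1 (month_end (apply 2% monthly interest)): balance=$2040.00 total_interest=$40.00
After 2 (deposit($500)): balance=$2540.00 total_interest=$40.00
After 3 (deposit($200)): balance=$2740.00 total_interest=$40.00
After 4 (deposit($100)): balance=$2840.00 total_interest=$40.00
After 5 (deposit($100)): balance=$2940.00 total_interest=$40.00
After 6 (deposit($500)): balance=$3440.00 total_interest=$40.00

Answer: 40.00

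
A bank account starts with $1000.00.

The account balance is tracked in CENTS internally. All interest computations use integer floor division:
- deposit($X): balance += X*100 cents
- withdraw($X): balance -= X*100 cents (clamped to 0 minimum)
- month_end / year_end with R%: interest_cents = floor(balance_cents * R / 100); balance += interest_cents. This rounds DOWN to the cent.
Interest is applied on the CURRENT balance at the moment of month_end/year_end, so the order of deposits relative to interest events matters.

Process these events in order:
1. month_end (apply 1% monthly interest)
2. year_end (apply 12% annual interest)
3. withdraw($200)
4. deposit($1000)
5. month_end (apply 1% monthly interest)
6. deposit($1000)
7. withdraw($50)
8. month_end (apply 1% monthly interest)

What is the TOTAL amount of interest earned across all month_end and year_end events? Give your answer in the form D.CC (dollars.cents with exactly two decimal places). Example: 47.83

Answer: 179.51

Derivation:
After 1 (month_end (apply 1% monthly interest)): balance=$1010.00 total_interest=$10.00
After 2 (year_end (apply 12% annual interest)): balance=$1131.20 total_interest=$131.20
After 3 (withdraw($200)): balance=$931.20 total_interest=$131.20
After 4 (deposit($1000)): balance=$1931.20 total_interest=$131.20
After 5 (month_end (apply 1% monthly interest)): balance=$1950.51 total_interest=$150.51
After 6 (deposit($1000)): balance=$2950.51 total_interest=$150.51
After 7 (withdraw($50)): balance=$2900.51 total_interest=$150.51
After 8 (month_end (apply 1% monthly interest)): balance=$2929.51 total_interest=$179.51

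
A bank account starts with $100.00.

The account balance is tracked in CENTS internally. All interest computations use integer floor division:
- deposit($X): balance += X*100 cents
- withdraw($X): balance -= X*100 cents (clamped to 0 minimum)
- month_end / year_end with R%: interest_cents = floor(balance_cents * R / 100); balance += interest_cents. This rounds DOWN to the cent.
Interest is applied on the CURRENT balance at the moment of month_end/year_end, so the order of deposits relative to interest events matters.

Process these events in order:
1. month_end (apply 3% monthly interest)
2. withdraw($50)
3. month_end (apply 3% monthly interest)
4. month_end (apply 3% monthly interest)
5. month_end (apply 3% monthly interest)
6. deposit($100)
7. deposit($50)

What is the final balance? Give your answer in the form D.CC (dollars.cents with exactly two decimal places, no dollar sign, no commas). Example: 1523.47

After 1 (month_end (apply 3% monthly interest)): balance=$103.00 total_interest=$3.00
After 2 (withdraw($50)): balance=$53.00 total_interest=$3.00
After 3 (month_end (apply 3% monthly interest)): balance=$54.59 total_interest=$4.59
After 4 (month_end (apply 3% monthly interest)): balance=$56.22 total_interest=$6.22
After 5 (month_end (apply 3% monthly interest)): balance=$57.90 total_interest=$7.90
After 6 (deposit($100)): balance=$157.90 total_interest=$7.90
After 7 (deposit($50)): balance=$207.90 total_interest=$7.90

Answer: 207.90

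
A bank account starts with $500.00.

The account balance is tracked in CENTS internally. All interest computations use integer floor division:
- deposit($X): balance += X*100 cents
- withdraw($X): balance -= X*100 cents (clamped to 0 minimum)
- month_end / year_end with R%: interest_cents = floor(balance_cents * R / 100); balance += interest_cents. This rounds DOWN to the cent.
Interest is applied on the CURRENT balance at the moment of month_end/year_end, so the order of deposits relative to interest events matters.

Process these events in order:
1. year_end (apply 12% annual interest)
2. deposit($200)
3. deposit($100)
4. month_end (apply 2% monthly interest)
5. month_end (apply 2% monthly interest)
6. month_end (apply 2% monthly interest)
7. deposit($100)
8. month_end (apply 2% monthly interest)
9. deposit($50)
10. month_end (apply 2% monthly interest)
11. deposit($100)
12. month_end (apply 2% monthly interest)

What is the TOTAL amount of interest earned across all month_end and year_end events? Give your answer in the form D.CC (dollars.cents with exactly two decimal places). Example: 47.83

After 1 (year_end (apply 12% annual interest)): balance=$560.00 total_interest=$60.00
After 2 (deposit($200)): balance=$760.00 total_interest=$60.00
After 3 (deposit($100)): balance=$860.00 total_interest=$60.00
After 4 (month_end (apply 2% monthly interest)): balance=$877.20 total_interest=$77.20
After 5 (month_end (apply 2% monthly interest)): balance=$894.74 total_interest=$94.74
After 6 (month_end (apply 2% monthly interest)): balance=$912.63 total_interest=$112.63
After 7 (deposit($100)): balance=$1012.63 total_interest=$112.63
After 8 (month_end (apply 2% monthly interest)): balance=$1032.88 total_interest=$132.88
After 9 (deposit($50)): balance=$1082.88 total_interest=$132.88
After 10 (month_end (apply 2% monthly interest)): balance=$1104.53 total_interest=$154.53
After 11 (deposit($100)): balance=$1204.53 total_interest=$154.53
After 12 (month_end (apply 2% monthly interest)): balance=$1228.62 total_interest=$178.62

Answer: 178.62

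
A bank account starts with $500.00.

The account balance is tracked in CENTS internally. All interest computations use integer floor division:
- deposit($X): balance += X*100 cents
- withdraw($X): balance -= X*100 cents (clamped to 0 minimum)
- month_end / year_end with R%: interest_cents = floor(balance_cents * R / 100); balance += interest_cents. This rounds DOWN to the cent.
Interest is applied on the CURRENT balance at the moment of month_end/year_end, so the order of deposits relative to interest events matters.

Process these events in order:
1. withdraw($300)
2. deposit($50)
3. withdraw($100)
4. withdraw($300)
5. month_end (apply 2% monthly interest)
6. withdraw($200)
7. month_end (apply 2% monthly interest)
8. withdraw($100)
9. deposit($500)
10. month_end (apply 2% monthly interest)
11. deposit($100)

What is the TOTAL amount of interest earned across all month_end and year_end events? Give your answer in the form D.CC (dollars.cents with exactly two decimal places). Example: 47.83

Answer: 10.00

Derivation:
After 1 (withdraw($300)): balance=$200.00 total_interest=$0.00
After 2 (deposit($50)): balance=$250.00 total_interest=$0.00
After 3 (withdraw($100)): balance=$150.00 total_interest=$0.00
After 4 (withdraw($300)): balance=$0.00 total_interest=$0.00
After 5 (month_end (apply 2% monthly interest)): balance=$0.00 total_interest=$0.00
After 6 (withdraw($200)): balance=$0.00 total_interest=$0.00
After 7 (month_end (apply 2% monthly interest)): balance=$0.00 total_interest=$0.00
After 8 (withdraw($100)): balance=$0.00 total_interest=$0.00
After 9 (deposit($500)): balance=$500.00 total_interest=$0.00
After 10 (month_end (apply 2% monthly interest)): balance=$510.00 total_interest=$10.00
After 11 (deposit($100)): balance=$610.00 total_interest=$10.00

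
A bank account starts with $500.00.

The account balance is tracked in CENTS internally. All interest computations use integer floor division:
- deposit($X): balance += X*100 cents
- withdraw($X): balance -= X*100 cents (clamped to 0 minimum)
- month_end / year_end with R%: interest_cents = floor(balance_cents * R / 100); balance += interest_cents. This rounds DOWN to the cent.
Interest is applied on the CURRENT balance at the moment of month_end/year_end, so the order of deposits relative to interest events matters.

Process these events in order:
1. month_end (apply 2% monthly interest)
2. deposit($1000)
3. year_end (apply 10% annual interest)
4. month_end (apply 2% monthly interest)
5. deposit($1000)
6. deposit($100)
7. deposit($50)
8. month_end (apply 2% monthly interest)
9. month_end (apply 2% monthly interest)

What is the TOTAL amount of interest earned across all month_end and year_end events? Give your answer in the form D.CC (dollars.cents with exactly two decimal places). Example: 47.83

After 1 (month_end (apply 2% monthly interest)): balance=$510.00 total_interest=$10.00
After 2 (deposit($1000)): balance=$1510.00 total_interest=$10.00
After 3 (year_end (apply 10% annual interest)): balance=$1661.00 total_interest=$161.00
After 4 (month_end (apply 2% monthly interest)): balance=$1694.22 total_interest=$194.22
After 5 (deposit($1000)): balance=$2694.22 total_interest=$194.22
After 6 (deposit($100)): balance=$2794.22 total_interest=$194.22
After 7 (deposit($50)): balance=$2844.22 total_interest=$194.22
After 8 (month_end (apply 2% monthly interest)): balance=$2901.10 total_interest=$251.10
After 9 (month_end (apply 2% monthly interest)): balance=$2959.12 total_interest=$309.12

Answer: 309.12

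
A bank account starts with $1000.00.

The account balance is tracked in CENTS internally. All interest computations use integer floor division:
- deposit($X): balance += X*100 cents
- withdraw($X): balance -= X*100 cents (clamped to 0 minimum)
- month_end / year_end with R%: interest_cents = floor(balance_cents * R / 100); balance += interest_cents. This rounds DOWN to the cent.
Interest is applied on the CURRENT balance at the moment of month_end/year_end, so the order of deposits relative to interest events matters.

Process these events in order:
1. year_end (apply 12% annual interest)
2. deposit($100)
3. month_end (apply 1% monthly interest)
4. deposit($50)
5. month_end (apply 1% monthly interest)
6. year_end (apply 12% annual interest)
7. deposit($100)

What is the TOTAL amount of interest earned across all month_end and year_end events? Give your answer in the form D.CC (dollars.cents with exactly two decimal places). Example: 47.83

After 1 (year_end (apply 12% annual interest)): balance=$1120.00 total_interest=$120.00
After 2 (deposit($100)): balance=$1220.00 total_interest=$120.00
After 3 (month_end (apply 1% monthly interest)): balance=$1232.20 total_interest=$132.20
After 4 (deposit($50)): balance=$1282.20 total_interest=$132.20
After 5 (month_end (apply 1% monthly interest)): balance=$1295.02 total_interest=$145.02
After 6 (year_end (apply 12% annual interest)): balance=$1450.42 total_interest=$300.42
After 7 (deposit($100)): balance=$1550.42 total_interest=$300.42

Answer: 300.42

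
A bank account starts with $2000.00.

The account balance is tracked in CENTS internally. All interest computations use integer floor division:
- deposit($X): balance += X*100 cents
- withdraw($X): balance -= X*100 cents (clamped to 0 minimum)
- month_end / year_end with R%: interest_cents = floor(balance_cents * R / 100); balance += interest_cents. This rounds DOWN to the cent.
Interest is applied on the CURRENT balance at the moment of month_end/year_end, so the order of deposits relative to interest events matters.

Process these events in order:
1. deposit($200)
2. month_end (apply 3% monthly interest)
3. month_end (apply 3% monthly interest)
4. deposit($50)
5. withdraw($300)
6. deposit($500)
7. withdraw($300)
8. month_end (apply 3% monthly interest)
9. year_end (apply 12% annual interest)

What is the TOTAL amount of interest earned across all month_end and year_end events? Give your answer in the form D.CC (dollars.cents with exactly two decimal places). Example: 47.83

After 1 (deposit($200)): balance=$2200.00 total_interest=$0.00
After 2 (month_end (apply 3% monthly interest)): balance=$2266.00 total_interest=$66.00
After 3 (month_end (apply 3% monthly interest)): balance=$2333.98 total_interest=$133.98
After 4 (deposit($50)): balance=$2383.98 total_interest=$133.98
After 5 (withdraw($300)): balance=$2083.98 total_interest=$133.98
After 6 (deposit($500)): balance=$2583.98 total_interest=$133.98
After 7 (withdraw($300)): balance=$2283.98 total_interest=$133.98
After 8 (month_end (apply 3% monthly interest)): balance=$2352.49 total_interest=$202.49
After 9 (year_end (apply 12% annual interest)): balance=$2634.78 total_interest=$484.78

Answer: 484.78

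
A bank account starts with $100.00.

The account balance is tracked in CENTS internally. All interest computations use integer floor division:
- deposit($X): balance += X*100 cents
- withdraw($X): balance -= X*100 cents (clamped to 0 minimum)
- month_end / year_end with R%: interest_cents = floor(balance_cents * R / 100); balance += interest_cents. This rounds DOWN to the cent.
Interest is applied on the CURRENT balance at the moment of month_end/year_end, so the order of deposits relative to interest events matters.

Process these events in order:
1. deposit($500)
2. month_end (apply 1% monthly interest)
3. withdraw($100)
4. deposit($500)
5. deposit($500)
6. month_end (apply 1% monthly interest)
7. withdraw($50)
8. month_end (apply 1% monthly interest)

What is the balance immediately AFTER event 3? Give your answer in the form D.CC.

After 1 (deposit($500)): balance=$600.00 total_interest=$0.00
After 2 (month_end (apply 1% monthly interest)): balance=$606.00 total_interest=$6.00
After 3 (withdraw($100)): balance=$506.00 total_interest=$6.00

Answer: 506.00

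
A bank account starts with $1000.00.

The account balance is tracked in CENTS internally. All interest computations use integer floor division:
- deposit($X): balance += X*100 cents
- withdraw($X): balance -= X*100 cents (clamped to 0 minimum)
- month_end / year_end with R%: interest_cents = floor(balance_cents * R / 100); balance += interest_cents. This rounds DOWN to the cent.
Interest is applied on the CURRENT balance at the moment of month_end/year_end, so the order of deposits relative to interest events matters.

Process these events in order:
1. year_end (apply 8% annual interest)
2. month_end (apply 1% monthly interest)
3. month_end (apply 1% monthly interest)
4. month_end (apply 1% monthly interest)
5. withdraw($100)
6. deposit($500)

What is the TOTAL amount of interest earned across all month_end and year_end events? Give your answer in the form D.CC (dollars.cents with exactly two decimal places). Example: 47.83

After 1 (year_end (apply 8% annual interest)): balance=$1080.00 total_interest=$80.00
After 2 (month_end (apply 1% monthly interest)): balance=$1090.80 total_interest=$90.80
After 3 (month_end (apply 1% monthly interest)): balance=$1101.70 total_interest=$101.70
After 4 (month_end (apply 1% monthly interest)): balance=$1112.71 total_interest=$112.71
After 5 (withdraw($100)): balance=$1012.71 total_interest=$112.71
After 6 (deposit($500)): balance=$1512.71 total_interest=$112.71

Answer: 112.71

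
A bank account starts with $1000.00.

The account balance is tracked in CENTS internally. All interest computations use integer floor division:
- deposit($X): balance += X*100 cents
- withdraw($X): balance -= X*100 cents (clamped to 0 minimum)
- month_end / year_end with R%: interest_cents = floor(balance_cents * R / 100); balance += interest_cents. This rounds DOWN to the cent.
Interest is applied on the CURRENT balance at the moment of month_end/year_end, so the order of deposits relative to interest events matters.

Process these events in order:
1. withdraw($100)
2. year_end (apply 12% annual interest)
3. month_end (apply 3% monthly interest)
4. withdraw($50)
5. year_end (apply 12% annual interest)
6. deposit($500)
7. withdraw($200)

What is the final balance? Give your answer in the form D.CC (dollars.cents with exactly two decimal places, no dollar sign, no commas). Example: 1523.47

Answer: 1406.82

Derivation:
After 1 (withdraw($100)): balance=$900.00 total_interest=$0.00
After 2 (year_end (apply 12% annual interest)): balance=$1008.00 total_interest=$108.00
After 3 (month_end (apply 3% monthly interest)): balance=$1038.24 total_interest=$138.24
After 4 (withdraw($50)): balance=$988.24 total_interest=$138.24
After 5 (year_end (apply 12% annual interest)): balance=$1106.82 total_interest=$256.82
After 6 (deposit($500)): balance=$1606.82 total_interest=$256.82
After 7 (withdraw($200)): balance=$1406.82 total_interest=$256.82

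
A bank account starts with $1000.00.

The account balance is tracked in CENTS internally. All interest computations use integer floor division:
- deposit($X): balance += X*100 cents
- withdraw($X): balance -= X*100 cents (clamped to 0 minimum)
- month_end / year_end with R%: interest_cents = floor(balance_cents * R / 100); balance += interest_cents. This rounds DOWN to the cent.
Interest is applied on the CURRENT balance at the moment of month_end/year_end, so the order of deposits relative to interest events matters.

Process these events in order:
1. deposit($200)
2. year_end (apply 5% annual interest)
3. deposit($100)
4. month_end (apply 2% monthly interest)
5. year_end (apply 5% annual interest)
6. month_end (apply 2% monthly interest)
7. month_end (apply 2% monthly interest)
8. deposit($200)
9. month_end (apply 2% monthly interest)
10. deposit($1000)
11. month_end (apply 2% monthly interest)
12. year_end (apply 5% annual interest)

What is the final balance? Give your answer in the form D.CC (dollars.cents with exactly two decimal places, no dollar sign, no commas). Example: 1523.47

Answer: 2944.92

Derivation:
After 1 (deposit($200)): balance=$1200.00 total_interest=$0.00
After 2 (year_end (apply 5% annual interest)): balance=$1260.00 total_interest=$60.00
After 3 (deposit($100)): balance=$1360.00 total_interest=$60.00
After 4 (month_end (apply 2% monthly interest)): balance=$1387.20 total_interest=$87.20
After 5 (year_end (apply 5% annual interest)): balance=$1456.56 total_interest=$156.56
After 6 (month_end (apply 2% monthly interest)): balance=$1485.69 total_interest=$185.69
After 7 (month_end (apply 2% monthly interest)): balance=$1515.40 total_interest=$215.40
After 8 (deposit($200)): balance=$1715.40 total_interest=$215.40
After 9 (month_end (apply 2% monthly interest)): balance=$1749.70 total_interest=$249.70
After 10 (deposit($1000)): balance=$2749.70 total_interest=$249.70
After 11 (month_end (apply 2% monthly interest)): balance=$2804.69 total_interest=$304.69
After 12 (year_end (apply 5% annual interest)): balance=$2944.92 total_interest=$444.92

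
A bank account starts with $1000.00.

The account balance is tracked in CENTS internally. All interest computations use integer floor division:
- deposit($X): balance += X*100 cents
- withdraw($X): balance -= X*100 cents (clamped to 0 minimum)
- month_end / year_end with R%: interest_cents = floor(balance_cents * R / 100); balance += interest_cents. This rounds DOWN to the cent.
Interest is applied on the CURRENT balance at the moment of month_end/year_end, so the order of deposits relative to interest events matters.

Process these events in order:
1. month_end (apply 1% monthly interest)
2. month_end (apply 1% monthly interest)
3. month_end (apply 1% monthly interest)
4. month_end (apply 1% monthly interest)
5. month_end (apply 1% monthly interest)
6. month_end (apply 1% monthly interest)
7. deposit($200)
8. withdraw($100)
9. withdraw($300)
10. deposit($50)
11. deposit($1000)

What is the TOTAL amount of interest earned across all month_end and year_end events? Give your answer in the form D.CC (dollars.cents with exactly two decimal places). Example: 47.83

After 1 (month_end (apply 1% monthly interest)): balance=$1010.00 total_interest=$10.00
After 2 (month_end (apply 1% monthly interest)): balance=$1020.10 total_interest=$20.10
After 3 (month_end (apply 1% monthly interest)): balance=$1030.30 total_interest=$30.30
After 4 (month_end (apply 1% monthly interest)): balance=$1040.60 total_interest=$40.60
After 5 (month_end (apply 1% monthly interest)): balance=$1051.00 total_interest=$51.00
After 6 (month_end (apply 1% monthly interest)): balance=$1061.51 total_interest=$61.51
After 7 (deposit($200)): balance=$1261.51 total_interest=$61.51
After 8 (withdraw($100)): balance=$1161.51 total_interest=$61.51
After 9 (withdraw($300)): balance=$861.51 total_interest=$61.51
After 10 (deposit($50)): balance=$911.51 total_interest=$61.51
After 11 (deposit($1000)): balance=$1911.51 total_interest=$61.51

Answer: 61.51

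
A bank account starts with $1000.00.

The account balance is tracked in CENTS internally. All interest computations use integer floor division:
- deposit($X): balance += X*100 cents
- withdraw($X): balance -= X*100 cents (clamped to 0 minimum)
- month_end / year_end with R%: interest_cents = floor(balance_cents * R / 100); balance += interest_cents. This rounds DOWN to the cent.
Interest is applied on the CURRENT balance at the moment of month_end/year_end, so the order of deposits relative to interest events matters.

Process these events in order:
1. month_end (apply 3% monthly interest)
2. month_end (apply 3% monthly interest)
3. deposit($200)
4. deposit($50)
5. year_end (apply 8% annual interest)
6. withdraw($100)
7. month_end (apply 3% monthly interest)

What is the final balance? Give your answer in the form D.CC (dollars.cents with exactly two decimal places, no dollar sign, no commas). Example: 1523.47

Answer: 1355.24

Derivation:
After 1 (month_end (apply 3% monthly interest)): balance=$1030.00 total_interest=$30.00
After 2 (month_end (apply 3% monthly interest)): balance=$1060.90 total_interest=$60.90
After 3 (deposit($200)): balance=$1260.90 total_interest=$60.90
After 4 (deposit($50)): balance=$1310.90 total_interest=$60.90
After 5 (year_end (apply 8% annual interest)): balance=$1415.77 total_interest=$165.77
After 6 (withdraw($100)): balance=$1315.77 total_interest=$165.77
After 7 (month_end (apply 3% monthly interest)): balance=$1355.24 total_interest=$205.24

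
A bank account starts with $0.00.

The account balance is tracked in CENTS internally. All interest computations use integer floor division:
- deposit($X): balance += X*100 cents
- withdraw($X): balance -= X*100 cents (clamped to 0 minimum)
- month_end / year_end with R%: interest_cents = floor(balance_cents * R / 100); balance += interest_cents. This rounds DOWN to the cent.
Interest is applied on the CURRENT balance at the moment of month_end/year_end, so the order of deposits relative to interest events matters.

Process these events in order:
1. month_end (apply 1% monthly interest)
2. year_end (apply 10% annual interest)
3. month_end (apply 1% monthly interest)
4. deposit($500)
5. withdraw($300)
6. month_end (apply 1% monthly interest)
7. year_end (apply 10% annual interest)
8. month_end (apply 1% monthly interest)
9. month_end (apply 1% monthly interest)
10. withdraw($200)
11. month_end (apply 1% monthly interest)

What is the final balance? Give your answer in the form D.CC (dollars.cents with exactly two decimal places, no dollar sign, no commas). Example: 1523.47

After 1 (month_end (apply 1% monthly interest)): balance=$0.00 total_interest=$0.00
After 2 (year_end (apply 10% annual interest)): balance=$0.00 total_interest=$0.00
After 3 (month_end (apply 1% monthly interest)): balance=$0.00 total_interest=$0.00
After 4 (deposit($500)): balance=$500.00 total_interest=$0.00
After 5 (withdraw($300)): balance=$200.00 total_interest=$0.00
After 6 (month_end (apply 1% monthly interest)): balance=$202.00 total_interest=$2.00
After 7 (year_end (apply 10% annual interest)): balance=$222.20 total_interest=$22.20
After 8 (month_end (apply 1% monthly interest)): balance=$224.42 total_interest=$24.42
After 9 (month_end (apply 1% monthly interest)): balance=$226.66 total_interest=$26.66
After 10 (withdraw($200)): balance=$26.66 total_interest=$26.66
After 11 (month_end (apply 1% monthly interest)): balance=$26.92 total_interest=$26.92

Answer: 26.92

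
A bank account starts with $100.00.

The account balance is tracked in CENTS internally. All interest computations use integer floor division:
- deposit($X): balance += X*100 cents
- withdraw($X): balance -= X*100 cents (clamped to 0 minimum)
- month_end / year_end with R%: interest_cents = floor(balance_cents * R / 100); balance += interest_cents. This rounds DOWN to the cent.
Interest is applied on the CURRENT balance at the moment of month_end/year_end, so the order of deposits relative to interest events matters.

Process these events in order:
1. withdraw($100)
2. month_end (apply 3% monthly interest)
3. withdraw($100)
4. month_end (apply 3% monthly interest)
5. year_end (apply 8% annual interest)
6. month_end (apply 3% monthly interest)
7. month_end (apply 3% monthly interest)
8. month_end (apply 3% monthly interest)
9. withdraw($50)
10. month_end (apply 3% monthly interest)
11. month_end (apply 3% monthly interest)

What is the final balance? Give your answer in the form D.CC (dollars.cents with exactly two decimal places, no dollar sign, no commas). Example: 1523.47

After 1 (withdraw($100)): balance=$0.00 total_interest=$0.00
After 2 (month_end (apply 3% monthly interest)): balance=$0.00 total_interest=$0.00
After 3 (withdraw($100)): balance=$0.00 total_interest=$0.00
After 4 (month_end (apply 3% monthly interest)): balance=$0.00 total_interest=$0.00
After 5 (year_end (apply 8% annual interest)): balance=$0.00 total_interest=$0.00
After 6 (month_end (apply 3% monthly interest)): balance=$0.00 total_interest=$0.00
After 7 (month_end (apply 3% monthly interest)): balance=$0.00 total_interest=$0.00
After 8 (month_end (apply 3% monthly interest)): balance=$0.00 total_interest=$0.00
After 9 (withdraw($50)): balance=$0.00 total_interest=$0.00
After 10 (month_end (apply 3% monthly interest)): balance=$0.00 total_interest=$0.00
After 11 (month_end (apply 3% monthly interest)): balance=$0.00 total_interest=$0.00

Answer: 0.00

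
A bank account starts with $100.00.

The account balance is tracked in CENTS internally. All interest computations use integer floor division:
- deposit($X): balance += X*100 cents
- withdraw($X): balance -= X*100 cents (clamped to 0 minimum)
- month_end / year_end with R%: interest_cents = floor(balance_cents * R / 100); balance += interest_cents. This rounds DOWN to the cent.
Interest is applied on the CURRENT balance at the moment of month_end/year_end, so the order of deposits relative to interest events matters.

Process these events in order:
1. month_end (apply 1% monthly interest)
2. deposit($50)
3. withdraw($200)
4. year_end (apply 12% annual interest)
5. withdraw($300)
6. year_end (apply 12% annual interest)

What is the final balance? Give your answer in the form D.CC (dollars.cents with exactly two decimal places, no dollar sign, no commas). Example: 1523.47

After 1 (month_end (apply 1% monthly interest)): balance=$101.00 total_interest=$1.00
After 2 (deposit($50)): balance=$151.00 total_interest=$1.00
After 3 (withdraw($200)): balance=$0.00 total_interest=$1.00
After 4 (year_end (apply 12% annual interest)): balance=$0.00 total_interest=$1.00
After 5 (withdraw($300)): balance=$0.00 total_interest=$1.00
After 6 (year_end (apply 12% annual interest)): balance=$0.00 total_interest=$1.00

Answer: 0.00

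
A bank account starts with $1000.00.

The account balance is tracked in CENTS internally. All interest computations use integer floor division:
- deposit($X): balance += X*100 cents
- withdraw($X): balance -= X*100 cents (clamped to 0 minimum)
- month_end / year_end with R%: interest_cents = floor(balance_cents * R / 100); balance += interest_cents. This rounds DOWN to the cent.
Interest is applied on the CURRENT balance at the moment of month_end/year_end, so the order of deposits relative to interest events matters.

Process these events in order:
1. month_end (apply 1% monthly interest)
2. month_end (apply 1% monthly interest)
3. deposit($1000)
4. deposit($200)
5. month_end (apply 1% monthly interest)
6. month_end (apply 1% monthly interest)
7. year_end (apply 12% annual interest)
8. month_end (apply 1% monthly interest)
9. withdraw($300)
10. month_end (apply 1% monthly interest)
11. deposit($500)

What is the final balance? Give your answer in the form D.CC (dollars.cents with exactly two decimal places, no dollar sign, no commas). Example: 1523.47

Answer: 2784.45

Derivation:
After 1 (month_end (apply 1% monthly interest)): balance=$1010.00 total_interest=$10.00
After 2 (month_end (apply 1% monthly interest)): balance=$1020.10 total_interest=$20.10
After 3 (deposit($1000)): balance=$2020.10 total_interest=$20.10
After 4 (deposit($200)): balance=$2220.10 total_interest=$20.10
After 5 (month_end (apply 1% monthly interest)): balance=$2242.30 total_interest=$42.30
After 6 (month_end (apply 1% monthly interest)): balance=$2264.72 total_interest=$64.72
After 7 (year_end (apply 12% annual interest)): balance=$2536.48 total_interest=$336.48
After 8 (month_end (apply 1% monthly interest)): balance=$2561.84 total_interest=$361.84
After 9 (withdraw($300)): balance=$2261.84 total_interest=$361.84
After 10 (month_end (apply 1% monthly interest)): balance=$2284.45 total_interest=$384.45
After 11 (deposit($500)): balance=$2784.45 total_interest=$384.45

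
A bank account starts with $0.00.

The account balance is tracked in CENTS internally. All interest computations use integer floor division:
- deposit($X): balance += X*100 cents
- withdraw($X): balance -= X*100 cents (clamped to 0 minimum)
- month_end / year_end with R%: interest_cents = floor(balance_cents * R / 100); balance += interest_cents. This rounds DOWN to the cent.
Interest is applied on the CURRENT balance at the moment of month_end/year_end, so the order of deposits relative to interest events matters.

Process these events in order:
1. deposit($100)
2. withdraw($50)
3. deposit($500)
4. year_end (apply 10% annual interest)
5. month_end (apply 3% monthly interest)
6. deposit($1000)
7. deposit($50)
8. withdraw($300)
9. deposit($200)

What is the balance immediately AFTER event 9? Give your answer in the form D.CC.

After 1 (deposit($100)): balance=$100.00 total_interest=$0.00
After 2 (withdraw($50)): balance=$50.00 total_interest=$0.00
After 3 (deposit($500)): balance=$550.00 total_interest=$0.00
After 4 (year_end (apply 10% annual interest)): balance=$605.00 total_interest=$55.00
After 5 (month_end (apply 3% monthly interest)): balance=$623.15 total_interest=$73.15
After 6 (deposit($1000)): balance=$1623.15 total_interest=$73.15
After 7 (deposit($50)): balance=$1673.15 total_interest=$73.15
After 8 (withdraw($300)): balance=$1373.15 total_interest=$73.15
After 9 (deposit($200)): balance=$1573.15 total_interest=$73.15

Answer: 1573.15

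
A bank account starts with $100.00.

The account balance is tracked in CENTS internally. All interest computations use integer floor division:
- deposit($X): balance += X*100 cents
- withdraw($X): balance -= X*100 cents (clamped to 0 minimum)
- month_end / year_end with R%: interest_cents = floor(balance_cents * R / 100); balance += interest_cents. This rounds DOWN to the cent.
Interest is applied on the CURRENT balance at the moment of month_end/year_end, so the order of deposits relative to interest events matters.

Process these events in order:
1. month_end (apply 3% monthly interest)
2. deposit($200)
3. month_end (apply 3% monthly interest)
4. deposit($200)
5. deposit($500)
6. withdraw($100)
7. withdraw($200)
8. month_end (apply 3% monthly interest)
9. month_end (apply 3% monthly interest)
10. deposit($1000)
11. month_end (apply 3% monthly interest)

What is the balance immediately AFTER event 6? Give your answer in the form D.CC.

After 1 (month_end (apply 3% monthly interest)): balance=$103.00 total_interest=$3.00
After 2 (deposit($200)): balance=$303.00 total_interest=$3.00
After 3 (month_end (apply 3% monthly interest)): balance=$312.09 total_interest=$12.09
After 4 (deposit($200)): balance=$512.09 total_interest=$12.09
After 5 (deposit($500)): balance=$1012.09 total_interest=$12.09
After 6 (withdraw($100)): balance=$912.09 total_interest=$12.09

Answer: 912.09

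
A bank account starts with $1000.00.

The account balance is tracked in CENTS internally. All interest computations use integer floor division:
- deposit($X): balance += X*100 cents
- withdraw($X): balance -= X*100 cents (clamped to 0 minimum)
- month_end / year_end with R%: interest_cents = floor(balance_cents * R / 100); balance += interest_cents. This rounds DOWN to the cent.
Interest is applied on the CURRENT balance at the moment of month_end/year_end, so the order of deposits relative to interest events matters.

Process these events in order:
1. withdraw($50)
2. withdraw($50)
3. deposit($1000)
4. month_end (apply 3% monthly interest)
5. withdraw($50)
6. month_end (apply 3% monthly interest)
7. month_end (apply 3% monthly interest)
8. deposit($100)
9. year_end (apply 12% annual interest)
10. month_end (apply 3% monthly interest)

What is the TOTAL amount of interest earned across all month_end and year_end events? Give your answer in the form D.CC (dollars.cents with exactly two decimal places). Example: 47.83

After 1 (withdraw($50)): balance=$950.00 total_interest=$0.00
After 2 (withdraw($50)): balance=$900.00 total_interest=$0.00
After 3 (deposit($1000)): balance=$1900.00 total_interest=$0.00
After 4 (month_end (apply 3% monthly interest)): balance=$1957.00 total_interest=$57.00
After 5 (withdraw($50)): balance=$1907.00 total_interest=$57.00
After 6 (month_end (apply 3% monthly interest)): balance=$1964.21 total_interest=$114.21
After 7 (month_end (apply 3% monthly interest)): balance=$2023.13 total_interest=$173.13
After 8 (deposit($100)): balance=$2123.13 total_interest=$173.13
After 9 (year_end (apply 12% annual interest)): balance=$2377.90 total_interest=$427.90
After 10 (month_end (apply 3% monthly interest)): balance=$2449.23 total_interest=$499.23

Answer: 499.23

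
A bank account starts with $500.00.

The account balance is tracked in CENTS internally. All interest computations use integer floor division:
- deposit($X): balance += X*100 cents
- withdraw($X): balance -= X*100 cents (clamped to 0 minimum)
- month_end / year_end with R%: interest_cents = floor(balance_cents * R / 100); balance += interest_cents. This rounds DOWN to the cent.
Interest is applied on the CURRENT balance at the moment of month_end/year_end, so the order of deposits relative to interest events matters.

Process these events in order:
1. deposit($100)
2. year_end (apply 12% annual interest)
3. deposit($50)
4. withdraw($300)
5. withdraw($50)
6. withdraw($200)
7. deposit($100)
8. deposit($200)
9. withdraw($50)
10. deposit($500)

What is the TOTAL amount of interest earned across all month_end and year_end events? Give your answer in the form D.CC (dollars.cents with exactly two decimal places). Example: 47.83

Answer: 72.00

Derivation:
After 1 (deposit($100)): balance=$600.00 total_interest=$0.00
After 2 (year_end (apply 12% annual interest)): balance=$672.00 total_interest=$72.00
After 3 (deposit($50)): balance=$722.00 total_interest=$72.00
After 4 (withdraw($300)): balance=$422.00 total_interest=$72.00
After 5 (withdraw($50)): balance=$372.00 total_interest=$72.00
After 6 (withdraw($200)): balance=$172.00 total_interest=$72.00
After 7 (deposit($100)): balance=$272.00 total_interest=$72.00
After 8 (deposit($200)): balance=$472.00 total_interest=$72.00
After 9 (withdraw($50)): balance=$422.00 total_interest=$72.00
After 10 (deposit($500)): balance=$922.00 total_interest=$72.00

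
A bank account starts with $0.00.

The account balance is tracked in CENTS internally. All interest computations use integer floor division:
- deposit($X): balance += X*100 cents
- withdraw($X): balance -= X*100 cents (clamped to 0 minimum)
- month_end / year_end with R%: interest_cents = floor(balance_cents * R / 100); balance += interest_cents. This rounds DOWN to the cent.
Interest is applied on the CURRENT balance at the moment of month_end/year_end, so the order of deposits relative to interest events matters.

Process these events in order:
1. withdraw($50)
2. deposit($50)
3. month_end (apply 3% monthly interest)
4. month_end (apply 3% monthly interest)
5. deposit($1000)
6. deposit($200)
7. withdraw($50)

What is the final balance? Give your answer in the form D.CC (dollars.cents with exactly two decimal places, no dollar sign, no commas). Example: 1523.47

After 1 (withdraw($50)): balance=$0.00 total_interest=$0.00
After 2 (deposit($50)): balance=$50.00 total_interest=$0.00
After 3 (month_end (apply 3% monthly interest)): balance=$51.50 total_interest=$1.50
After 4 (month_end (apply 3% monthly interest)): balance=$53.04 total_interest=$3.04
After 5 (deposit($1000)): balance=$1053.04 total_interest=$3.04
After 6 (deposit($200)): balance=$1253.04 total_interest=$3.04
After 7 (withdraw($50)): balance=$1203.04 total_interest=$3.04

Answer: 1203.04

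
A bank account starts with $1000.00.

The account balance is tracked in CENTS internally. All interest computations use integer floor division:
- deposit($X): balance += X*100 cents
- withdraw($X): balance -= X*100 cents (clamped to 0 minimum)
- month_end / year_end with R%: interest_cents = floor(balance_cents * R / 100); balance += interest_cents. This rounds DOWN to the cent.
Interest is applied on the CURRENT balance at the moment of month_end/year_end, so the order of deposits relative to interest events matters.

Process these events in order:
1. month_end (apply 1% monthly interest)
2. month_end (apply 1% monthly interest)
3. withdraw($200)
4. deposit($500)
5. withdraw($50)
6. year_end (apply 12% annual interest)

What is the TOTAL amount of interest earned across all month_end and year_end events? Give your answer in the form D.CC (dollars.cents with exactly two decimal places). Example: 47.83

Answer: 172.51

Derivation:
After 1 (month_end (apply 1% monthly interest)): balance=$1010.00 total_interest=$10.00
After 2 (month_end (apply 1% monthly interest)): balance=$1020.10 total_interest=$20.10
After 3 (withdraw($200)): balance=$820.10 total_interest=$20.10
After 4 (deposit($500)): balance=$1320.10 total_interest=$20.10
After 5 (withdraw($50)): balance=$1270.10 total_interest=$20.10
After 6 (year_end (apply 12% annual interest)): balance=$1422.51 total_interest=$172.51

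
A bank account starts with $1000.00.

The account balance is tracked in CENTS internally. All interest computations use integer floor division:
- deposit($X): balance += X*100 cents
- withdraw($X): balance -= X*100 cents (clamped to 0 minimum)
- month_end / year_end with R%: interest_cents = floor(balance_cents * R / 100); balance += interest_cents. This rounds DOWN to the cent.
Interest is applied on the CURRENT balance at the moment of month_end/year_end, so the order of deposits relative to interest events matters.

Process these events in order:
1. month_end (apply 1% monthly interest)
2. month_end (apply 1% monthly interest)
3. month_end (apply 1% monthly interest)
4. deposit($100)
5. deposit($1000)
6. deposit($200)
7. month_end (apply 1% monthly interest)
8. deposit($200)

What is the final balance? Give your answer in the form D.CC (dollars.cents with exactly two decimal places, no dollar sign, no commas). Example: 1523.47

After 1 (month_end (apply 1% monthly interest)): balance=$1010.00 total_interest=$10.00
After 2 (month_end (apply 1% monthly interest)): balance=$1020.10 total_interest=$20.10
After 3 (month_end (apply 1% monthly interest)): balance=$1030.30 total_interest=$30.30
After 4 (deposit($100)): balance=$1130.30 total_interest=$30.30
After 5 (deposit($1000)): balance=$2130.30 total_interest=$30.30
After 6 (deposit($200)): balance=$2330.30 total_interest=$30.30
After 7 (month_end (apply 1% monthly interest)): balance=$2353.60 total_interest=$53.60
After 8 (deposit($200)): balance=$2553.60 total_interest=$53.60

Answer: 2553.60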